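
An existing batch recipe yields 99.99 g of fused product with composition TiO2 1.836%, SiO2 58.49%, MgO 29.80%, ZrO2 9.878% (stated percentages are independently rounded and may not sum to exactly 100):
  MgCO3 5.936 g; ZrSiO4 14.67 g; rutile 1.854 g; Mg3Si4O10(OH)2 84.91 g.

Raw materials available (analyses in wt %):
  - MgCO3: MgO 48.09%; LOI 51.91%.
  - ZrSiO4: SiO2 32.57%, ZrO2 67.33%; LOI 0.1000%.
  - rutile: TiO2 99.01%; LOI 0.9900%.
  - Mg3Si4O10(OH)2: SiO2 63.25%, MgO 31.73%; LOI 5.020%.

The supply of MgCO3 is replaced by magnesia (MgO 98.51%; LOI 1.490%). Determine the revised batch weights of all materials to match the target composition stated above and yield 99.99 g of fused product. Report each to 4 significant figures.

Each numeric step keeps full precision from first step to last; rounding to four significant digits extends to every in-between result as shown — each reported figure carries a single rounding — the derived quantities, including LOI, four oxide percentages, yield, the totals, net glass mass, are rebuilt from the batch weights per 99.99 g of glass in exact precision, precisely as stated by either problem or answer.
Oxide mass targets, per 99.99 g fused product:
  TiO2: 1.836% × 99.99 = 1.836 g
  SiO2: 58.49% × 99.99 = 58.48 g
  MgO: 29.80% × 99.99 = 29.80 g
  ZrO2: 9.878% × 99.99 = 9.877 g
Oxide-by-oxide audit per the reported batch figures, on the stated basis (summed amounts equal target values within answer rounding):
  TiO2: 1.854·0.9901 = 1.836 g (target 1.836 g)
  SiO2: 14.67·0.3257 + 84.91·0.6325 = 58.48 g (target 58.48 g)
  MgO: 2.898·0.9851 + 84.91·0.3173 = 29.80 g (target 29.80 g)
  ZrO2: 14.67·0.6733 = 9.877 g (target 9.877 g)
Glass-mass sanity pass: total batch − LOI = 99.99 g (oxide target masses add up to 99.99 g; with the basis standing at 99.99 g — gaps are rounding artifacts).
Batch total: Σ batch = 104.3 g; Σ batch·LOI gives LOI loss = 4.339 g; as yield: glass ÷ batch → 95.84%.

Revised batch per 99.99 g fused product:
  magnesia: 2.898 g
  ZrSiO4: 14.67 g
  rutile: 1.854 g
  Mg3Si4O10(OH)2: 84.91 g
Total batch = 104.3 g; LOI loss = 4.339 g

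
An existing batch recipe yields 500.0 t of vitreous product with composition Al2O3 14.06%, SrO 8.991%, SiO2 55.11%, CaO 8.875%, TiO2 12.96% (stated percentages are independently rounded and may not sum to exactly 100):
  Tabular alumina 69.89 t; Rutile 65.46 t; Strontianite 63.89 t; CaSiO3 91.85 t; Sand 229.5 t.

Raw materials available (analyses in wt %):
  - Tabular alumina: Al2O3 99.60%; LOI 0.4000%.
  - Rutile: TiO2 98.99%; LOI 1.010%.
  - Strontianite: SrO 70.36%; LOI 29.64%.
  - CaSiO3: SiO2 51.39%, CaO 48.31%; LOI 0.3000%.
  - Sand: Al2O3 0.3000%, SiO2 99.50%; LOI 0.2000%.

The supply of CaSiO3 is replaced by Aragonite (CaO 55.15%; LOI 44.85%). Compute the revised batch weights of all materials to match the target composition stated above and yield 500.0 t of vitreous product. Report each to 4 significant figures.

All internal work carries full float precision from first step to last — values along the way appear rounded off to 4 significant digits across the worked steps. Every reported figure receives exactly one rounding. The derived quantities are rebuilt at full float precision (five oxide percentages, yield, net glass mass, LOI, the totals) from the batch weights on 500.0 t of glass precisely as stated by the problem or the answer.
Target masses of each oxide per 500.0 t vitreous product:
  Al2O3: 14.06% × 500.0 = 70.30 t
  SrO: 8.991% × 500.0 = 44.96 t
  SiO2: 55.11% × 500.0 = 275.6 t
  CaO: 8.875% × 500.0 = 44.38 t
  TiO2: 12.96% × 500.0 = 64.80 t
A balance pass over the oxides, working from each reported weight, against the basis in use (oxide sums agree with the targets modulo rounding of the values):
  Al2O3: 69.75·0.9960 + 276.9·0.003000 = 70.30 t (target 70.30 t)
  SrO: 63.89·0.7036 = 44.95 t (target 44.96 t)
  SiO2: 276.9·0.9950 = 275.5 t (target 275.6 t)
  CaO: 80.46·0.5515 = 44.37 t (target 44.38 t)
  TiO2: 65.46·0.9899 = 64.80 t (target 64.80 t)
Glass-mass closure: Σ batch − LOI loss = 499.9 t (oxide target masses add up to 500.0 t; stated basis 500.0 t — deltas are rounding alone).
Summing the batch: Σ batch = 556.5 t; loss to ignition Σ batch·LOI = 56.52 t; yield, glass over the total, = 89.84%.

Revised batch per 500.0 t vitreous product:
  Tabular alumina: 69.75 t
  Rutile: 65.46 t
  Strontianite: 63.89 t
  Aragonite: 80.46 t
  Sand: 276.9 t
Total batch = 556.5 t; LOI loss = 56.52 t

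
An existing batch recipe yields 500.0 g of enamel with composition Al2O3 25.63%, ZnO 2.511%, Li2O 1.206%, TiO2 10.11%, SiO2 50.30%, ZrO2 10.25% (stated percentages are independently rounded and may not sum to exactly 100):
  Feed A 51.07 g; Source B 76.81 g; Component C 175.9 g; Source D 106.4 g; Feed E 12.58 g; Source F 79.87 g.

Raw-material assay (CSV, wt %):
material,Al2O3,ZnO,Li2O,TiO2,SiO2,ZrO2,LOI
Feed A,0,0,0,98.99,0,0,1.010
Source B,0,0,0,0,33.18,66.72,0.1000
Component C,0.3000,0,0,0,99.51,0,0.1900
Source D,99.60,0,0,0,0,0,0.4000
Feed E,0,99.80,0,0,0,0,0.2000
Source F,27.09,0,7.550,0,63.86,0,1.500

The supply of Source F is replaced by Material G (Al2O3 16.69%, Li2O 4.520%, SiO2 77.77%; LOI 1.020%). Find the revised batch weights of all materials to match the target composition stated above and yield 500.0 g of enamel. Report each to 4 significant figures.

Revised batch per 500.0 g enamel:
  Feed A: 51.07 g
  Source B: 76.81 g
  Component C: 122.9 g
  Source D: 105.9 g
  Feed E: 12.58 g
  Material G: 133.4 g
Total batch = 502.7 g; LOI loss = 2.636 g

The intermediate values appear rounded to 4 significant digits alongside each step — all internal work runs at full float precision through the solve. Exactly one rounding goes into each reported value. The derived quantities are recomputed from the weighed amounts per 500.0 g of glass at full float precision (the totals, glass mass, six oxide percentages, the yield, ignition loss) as given in the problem or answer text.
Oxide-by-oxide targets in 500.0 g enamel:
  Al2O3: 25.63% × 500.0 = 128.2 g
  ZnO: 2.511% × 500.0 = 12.56 g
  Li2O: 1.206% × 500.0 = 6.030 g
  TiO2: 10.11% × 500.0 = 50.55 g
  SiO2: 50.30% × 500.0 = 251.5 g
  ZrO2: 10.25% × 500.0 = 51.25 g
A balance pass over the oxides, with the batch weights as given, at the basis given (target by target, the sums agree exact up to rounding of places):
  Al2O3: 122.9·0.003000 + 105.9·0.9960 + 133.4·0.1669 = 128.1 g (target 128.2 g)
  ZnO: 12.58·0.9980 = 12.55 g (target 12.56 g)
  Li2O: 133.4·0.04520 = 6.030 g (target 6.030 g)
  TiO2: 51.07·0.9899 = 50.55 g (target 50.55 g)
  SiO2: 76.81·0.3318 + 122.9·0.9951 + 133.4·0.7777 = 251.5 g (target 251.5 g)
  ZrO2: 76.81·0.6672 = 51.25 g (target 51.25 g)
Consistency of the glass mass: batch Σ − ignition loss = 500.0 g (the Σ of target masses is 500.0 g; against the stated basis, 500.0 g — differing by rounding only).
Summing the batch: Σ batch = 502.7 g; LOI loss = Σ batch·LOI = 2.636 g; yield, glass over the total, = 99.48%.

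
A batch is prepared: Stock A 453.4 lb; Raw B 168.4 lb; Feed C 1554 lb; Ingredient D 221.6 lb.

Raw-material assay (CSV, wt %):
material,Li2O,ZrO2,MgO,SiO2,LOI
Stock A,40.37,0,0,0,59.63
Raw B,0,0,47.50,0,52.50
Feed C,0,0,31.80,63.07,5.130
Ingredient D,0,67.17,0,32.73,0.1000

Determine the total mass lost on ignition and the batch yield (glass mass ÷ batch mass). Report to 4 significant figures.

All internal work runs at full float precision all the way through; mid-chain values are shown, rounded to 4 significant figures, within the worked lines; each reported number is rounded only once; the derived quantities are carried from the batch weights for 1959 lb of glass at full float precision (ignition loss, yield, the four compositions, glass mass, totals), precisely as stated by problem or answer.
Loss on ignition, line by line:
  Stock A: 453.4 × 0.5963 = 270.4 lb
  Raw B: 168.4 × 0.5250 = 88.41 lb
  Feed C: 1554 × 0.05130 = 79.72 lb
  Ingredient D: 221.6 × 0.001000 = 0.2216 lb
Total LOI = 438.7 lb
Glass = batch − LOI = 2397 − 438.7 = 1959 lb

LOI loss = 438.7 lb; glass = 1959 lb; yield = 81.70%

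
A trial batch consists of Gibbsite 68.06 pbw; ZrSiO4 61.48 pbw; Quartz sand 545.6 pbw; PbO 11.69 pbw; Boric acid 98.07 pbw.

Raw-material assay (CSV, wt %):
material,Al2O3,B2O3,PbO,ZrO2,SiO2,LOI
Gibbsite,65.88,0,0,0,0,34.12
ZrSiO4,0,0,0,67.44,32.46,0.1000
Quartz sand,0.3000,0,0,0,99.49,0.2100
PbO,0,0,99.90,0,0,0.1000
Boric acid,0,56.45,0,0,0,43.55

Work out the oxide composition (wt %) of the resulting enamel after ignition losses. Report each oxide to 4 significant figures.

Glass mass = 717.7 pbw (batch 784.9 − LOI 67.15).
Composition: Al2O3 6.475%, B2O3 7.713%, PbO 1.627%, ZrO2 5.777%, SiO2 78.41%

The intermediate values are printed rounded to four significant figures alongside each step; all arithmetic carries full float precision at every stage; a single rounding completes every reported result. The derived quantities (net glass mass, totals, the five compositions, yield, ignition loss) are computed at exact precision using the weight values at 717.7 pbw of glass as given in the problem or answer text.
Oxide-by-oxide delivered mass:
  Al2O3: 68.06·0.6588 + 545.6·0.003000 = 46.47 pbw
  B2O3: 98.07·0.5645 = 55.36 pbw
  PbO: 11.69·0.9990 = 11.68 pbw
  ZrO2: 61.48·0.6744 = 41.46 pbw
  SiO2: 61.48·0.3246 + 545.6·0.9949 = 562.8 pbw
LOI: 68.06·0.3412 + 61.48·0.001000 + 545.6·0.002100 + 11.69·0.001000 + 98.07·0.4355 = 67.15 pbw
The glass mass, total less LOI, = 784.9 − 67.15 = 717.7 pbw (= the summed oxide contributions)
percent share: oxide ÷ glass, ×100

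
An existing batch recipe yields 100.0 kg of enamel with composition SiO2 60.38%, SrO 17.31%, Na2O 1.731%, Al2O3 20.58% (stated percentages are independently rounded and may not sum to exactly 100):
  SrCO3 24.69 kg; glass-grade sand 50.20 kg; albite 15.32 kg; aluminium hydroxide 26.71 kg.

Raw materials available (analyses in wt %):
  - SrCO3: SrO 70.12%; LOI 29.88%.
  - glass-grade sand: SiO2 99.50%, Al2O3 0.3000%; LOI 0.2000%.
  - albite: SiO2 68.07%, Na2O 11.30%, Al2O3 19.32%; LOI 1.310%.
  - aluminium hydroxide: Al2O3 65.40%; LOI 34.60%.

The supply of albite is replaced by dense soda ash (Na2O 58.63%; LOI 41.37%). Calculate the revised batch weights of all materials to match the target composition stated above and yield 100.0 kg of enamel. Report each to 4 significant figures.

Mid-chain values are printed (rounded to four significant figures) in the printout — all arithmetic runs at exact precision all the way through; exactly one rounding lands on every reported value — derived quantities are carried at exact precision (the four compositions, the totals, glass mass, the yield, LOI) from the batch weights at 100.0 kg of glass, as quoted within either problem or answer.
Oxide mass targets, per 100.0 kg enamel:
  SiO2: 60.38% × 100.0 = 60.38 kg
  SrO: 17.31% × 100.0 = 17.31 kg
  Na2O: 1.731% × 100.0 = 1.731 kg
  Al2O3: 20.58% × 100.0 = 20.58 kg
Oxide-by-oxide audit using the reported weights, relative to the basis at hand (target by target, the sums agree once rounding is allowed for):
  SiO2: 60.68·0.9950 = 60.38 kg (target 60.38 kg)
  SrO: 24.69·0.7012 = 17.31 kg (target 17.31 kg)
  Na2O: 2.952·0.5863 = 1.731 kg (target 1.731 kg)
  Al2O3: 60.68·0.003000 + 31.19·0.6540 = 20.58 kg (target 20.58 kg)
Mass balance on the glass: batch Σ − ignition loss = 100.0 kg (the targets, summed, come to 100.0 kg; against the stated basis, 100.0 kg — a pure rounding effect).
Whole-batch sum: Σ batch = 119.5 kg; ignition loss, Σ(batch × LOI) = 19.51 kg; glass ÷ batch gives a yield of 83.67%.

Revised batch per 100.0 kg enamel:
  SrCO3: 24.69 kg
  glass-grade sand: 60.68 kg
  dense soda ash: 2.952 kg
  aluminium hydroxide: 31.19 kg
Total batch = 119.5 kg; LOI loss = 19.51 kg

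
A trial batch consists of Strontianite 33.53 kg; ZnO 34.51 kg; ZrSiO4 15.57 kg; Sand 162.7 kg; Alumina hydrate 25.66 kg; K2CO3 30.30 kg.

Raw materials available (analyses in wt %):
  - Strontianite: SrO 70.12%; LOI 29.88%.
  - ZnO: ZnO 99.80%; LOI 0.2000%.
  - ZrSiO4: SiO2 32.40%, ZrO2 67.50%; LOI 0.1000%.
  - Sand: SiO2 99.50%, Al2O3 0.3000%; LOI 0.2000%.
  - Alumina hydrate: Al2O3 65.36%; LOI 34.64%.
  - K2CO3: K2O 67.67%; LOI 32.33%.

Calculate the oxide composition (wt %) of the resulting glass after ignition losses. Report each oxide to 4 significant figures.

Intermediates are displayed rounded to 4 significant digits alongside each step — all internal work keeps full float precision through every step. A single rounding finalizes every reported figure — all derived quantities (six oxide percentages, yield, ignition loss, totals, glass mass) are recomputed in full precision from the weighed amounts for 273.2 kg of glass, as quoted within question or answer.
Oxide masses out of the charge:
  SiO2: 15.57·0.3240 + 162.7·0.9950 = 166.9 kg
  ZnO: 34.51·0.9980 = 34.44 kg
  Al2O3: 162.7·0.003000 + 25.66·0.6536 = 17.26 kg
  SrO: 33.53·0.7012 = 23.51 kg
  K2O: 30.30·0.6767 = 20.50 kg
  ZrO2: 15.57·0.6750 = 10.51 kg
LOI: 33.53·0.2988 + 34.51·0.002000 + 15.57·0.001000 + 162.7·0.002000 + 25.66·0.3464 + 30.30·0.3233 = 29.11 kg
Glass = total batch minus LOI = 302.3 − 29.11 = 273.2 kg (= the summed oxide contributions)
wt %: oxide over glass, times 100

Glass mass = 273.2 kg (batch 302.3 − LOI 29.11).
Composition: SiO2 61.11%, ZnO 12.61%, Al2O3 6.319%, SrO 8.607%, K2O 7.506%, ZrO2 3.848%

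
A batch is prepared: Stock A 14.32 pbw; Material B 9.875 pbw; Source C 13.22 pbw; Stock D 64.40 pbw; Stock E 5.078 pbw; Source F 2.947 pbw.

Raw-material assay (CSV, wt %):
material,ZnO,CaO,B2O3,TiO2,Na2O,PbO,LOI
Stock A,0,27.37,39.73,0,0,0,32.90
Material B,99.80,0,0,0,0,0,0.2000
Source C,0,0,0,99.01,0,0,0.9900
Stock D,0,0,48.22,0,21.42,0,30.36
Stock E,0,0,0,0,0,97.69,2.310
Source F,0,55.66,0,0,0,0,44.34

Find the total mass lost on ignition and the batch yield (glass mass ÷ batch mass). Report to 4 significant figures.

LOI loss = 25.84 pbw; glass = 84.00 pbw; yield = 76.48%

All internal work holds full precision at each step. The intermediate values appear (rounded to 4 significant digits) when written out. Every reported number is rounded just once — derived quantities are rebuilt starting from the weights on 84.00 pbw of glass at exact precision (yield, the totals, six oxide percentages, ignition loss, glass mass), as set out in question or answer.
Per-material ignition loss:
  Stock A: 14.32 × 0.3290 = 4.711 pbw
  Material B: 9.875 × 0.002000 = 0.01975 pbw
  Source C: 13.22 × 0.009900 = 0.1309 pbw
  Stock D: 64.40 × 0.3036 = 19.55 pbw
  Stock E: 5.078 × 0.02310 = 0.1173 pbw
  Source F: 2.947 × 0.4434 = 1.307 pbw
Total LOI = 25.84 pbw
Glass = batch − LOI = 109.8 − 25.84 = 84.00 pbw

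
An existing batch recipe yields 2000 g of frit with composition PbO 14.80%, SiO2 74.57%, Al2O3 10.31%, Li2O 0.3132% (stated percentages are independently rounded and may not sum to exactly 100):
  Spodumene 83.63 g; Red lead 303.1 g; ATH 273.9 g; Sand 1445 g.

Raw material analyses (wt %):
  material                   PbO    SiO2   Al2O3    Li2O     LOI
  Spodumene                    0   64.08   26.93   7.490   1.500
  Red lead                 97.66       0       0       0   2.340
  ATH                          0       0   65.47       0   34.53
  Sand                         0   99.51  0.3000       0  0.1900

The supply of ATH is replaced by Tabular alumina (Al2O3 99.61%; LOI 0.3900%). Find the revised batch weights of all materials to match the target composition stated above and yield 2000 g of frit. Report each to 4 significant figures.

Revised batch per 2000 g frit:
  Spodumene: 83.63 g
  Red lead: 303.1 g
  Tabular alumina: 180.0 g
  Sand: 1445 g
Total batch = 2012 g; LOI loss = 11.79 g

The whole derivation holds exact precision all the way through — the intermediate values are displayed with 4-significant-digit rounding in the working. A single rounding produces every reported number. All derived quantities are recomputed in full precision (the totals, net glass mass, the yield, ignition loss, the four compositions) using the weight values for 2000 g of glass, precisely as stated by question or answer.
Oxide mass targets, per 2000 g frit:
  PbO: 14.80% × 2000 = 296.0 g
  SiO2: 74.57% × 2000 = 1491 g
  Al2O3: 10.31% × 2000 = 206.2 g
  Li2O: 0.3132% × 2000 = 6.264 g
Checking each oxide sum applying the batch weights above, under the basis named above (target by target, the sums agree net of answer rounding effects):
  PbO: 303.1·0.9766 = 296.0 g (target 296.0 g)
  SiO2: 83.63·0.6408 + 1445·0.9951 = 1492 g (target 1491 g)
  Al2O3: 83.63·0.2693 + 180.0·0.9961 + 1445·0.003000 = 206.2 g (target 206.2 g)
  Li2O: 83.63·0.07490 = 6.264 g (target 6.264 g)
Glass-mass closure: net batch after ignition = 2000 g (targets for the oxides total 2000 g; with the basis standing at 2000 g — a pure rounding effect).
Batch grand total — Σ batch = 2012 g; loss to ignition Σ batch·LOI = 11.79 g; as yield: glass ÷ batch → 99.41%.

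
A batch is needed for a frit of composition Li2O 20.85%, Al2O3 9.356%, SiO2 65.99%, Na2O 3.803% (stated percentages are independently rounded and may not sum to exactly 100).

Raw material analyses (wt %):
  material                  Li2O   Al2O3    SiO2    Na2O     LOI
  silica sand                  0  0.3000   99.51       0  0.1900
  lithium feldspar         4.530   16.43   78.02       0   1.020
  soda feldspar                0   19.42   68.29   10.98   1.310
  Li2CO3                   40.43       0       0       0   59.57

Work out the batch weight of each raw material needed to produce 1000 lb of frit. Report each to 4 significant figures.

Batch per 1000 lb frit:
  silica sand: 304.3 lb
  lithium feldspar: 154.5 lb
  soda feldspar: 346.4 lb
  Li2CO3: 498.4 lb
Total batch = 1304 lb; LOI loss = 303.6 lb; yield = 76.71%

The intermediate values are printed rounded to 4 significant digits within the worked lines — the working math runs at exact precision in all steps. A single rounding completes every reported number; all derived quantities are computed at full float precision (four oxide percentages, LOI, yield, net glass mass, totals) using the weight values at 1000 lb of glass exactly as printed in question or answer.
Target oxide masses per 1000 lb frit:
  Li2O: 20.85% × 1000 = 208.5 lb
  Al2O3: 9.356% × 1000 = 93.56 lb
  SiO2: 65.99% × 1000 = 659.9 lb
  Na2O: 3.803% × 1000 = 38.03 lb
Verifying the oxide balance given the weights on record, for the quoted basis mass (each sum matches its target mass modulo rounding of the values):
  Li2O: 154.5·0.04530 + 498.4·0.4043 = 208.5 lb (target 208.5 lb)
  Al2O3: 304.3·0.003000 + 154.5·0.1643 + 346.4·0.1942 = 93.57 lb (target 93.56 lb)
  SiO2: 304.3·0.9951 + 154.5·0.7802 + 346.4·0.6829 = 659.9 lb (target 659.9 lb)
  Na2O: 346.4·0.1098 = 38.03 lb (target 38.03 lb)
The glass-mass cross-check: batch Σ − ignition loss = 1000 lb (the targets, summed, come to 1000 lb; with the basis standing at 1000 lb — rounding explains the deltas).
Summing the batch: Σ batch = 1304 lb; ignition loss, Σ(batch × LOI) = 303.6 lb; yield = glass ÷ total batch = 76.71%.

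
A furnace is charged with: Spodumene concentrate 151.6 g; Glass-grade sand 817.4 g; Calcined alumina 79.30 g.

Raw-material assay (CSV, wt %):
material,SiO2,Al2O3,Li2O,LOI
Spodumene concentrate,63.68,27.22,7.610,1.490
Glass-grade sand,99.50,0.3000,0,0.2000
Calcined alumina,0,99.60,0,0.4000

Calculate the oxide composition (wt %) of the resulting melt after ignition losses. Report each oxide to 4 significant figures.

All arithmetic maintains exact precision in every operation; intermediates are printed, rounded to four significant figures, alongside each step. Each reported value includes exactly one rounding. Derived quantities (yield, ignition loss, glass mass, the three compositions, the totals) are recomputed starting from the weights per 1044 g of glass in exact precision exactly as shown in the question or the answer.
Oxide-by-oxide delivered mass:
  SiO2: 151.6·0.6368 + 817.4·0.9950 = 909.9 g
  Al2O3: 151.6·0.2722 + 817.4·0.003000 + 79.30·0.9960 = 122.7 g
  Li2O: 151.6·0.07610 = 11.54 g
LOI: 151.6·0.01490 + 817.4·0.002000 + 79.30·0.004000 = 4.211 g
Glass mass = batch − LOI = 1048 − 4.211 = 1044 g (equal to the oxide-mass sum)
percent share: oxide ÷ glass, ×100

Glass mass = 1044 g (batch 1048 − LOI 4.211).
Composition: SiO2 87.14%, Al2O3 11.75%, Li2O 1.105%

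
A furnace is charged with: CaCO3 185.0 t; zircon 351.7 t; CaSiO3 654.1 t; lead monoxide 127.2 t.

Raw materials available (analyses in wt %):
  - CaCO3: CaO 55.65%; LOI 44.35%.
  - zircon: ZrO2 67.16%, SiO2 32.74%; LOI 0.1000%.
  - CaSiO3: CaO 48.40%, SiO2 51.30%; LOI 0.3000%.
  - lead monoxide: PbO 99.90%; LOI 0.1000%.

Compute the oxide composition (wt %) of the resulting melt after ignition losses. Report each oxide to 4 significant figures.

Glass mass = 1234 t (batch 1318 − LOI 84.49).
Composition: ZrO2 19.15%, CaO 34.01%, PbO 10.30%, SiO2 36.54%

In-progress results are shown rounded to 4 significant figures when written out — each numeric step maintains full precision through the solve — every reported value receives exactly one rounding — all derived quantities are rebuilt from the batch weights for 1234 t of glass in exact precision (LOI, totals, net glass mass, the yield, four oxide percentages), as they appear in the problem or the answer.
Oxide-by-oxide delivered mass:
  ZrO2: 351.7·0.6716 = 236.2 t
  CaO: 185.0·0.5565 + 654.1·0.4840 = 419.5 t
  PbO: 127.2·0.9990 = 127.1 t
  SiO2: 351.7·0.3274 + 654.1·0.5130 = 450.7 t
LOI: 185.0·0.4435 + 351.7·0.001000 + 654.1·0.003000 + 127.2·0.001000 = 84.49 t
Glass = total batch minus LOI = 1318 − 84.49 = 1234 t (the oxide masses sum to this)
oxide / glass × 100 gives the wt %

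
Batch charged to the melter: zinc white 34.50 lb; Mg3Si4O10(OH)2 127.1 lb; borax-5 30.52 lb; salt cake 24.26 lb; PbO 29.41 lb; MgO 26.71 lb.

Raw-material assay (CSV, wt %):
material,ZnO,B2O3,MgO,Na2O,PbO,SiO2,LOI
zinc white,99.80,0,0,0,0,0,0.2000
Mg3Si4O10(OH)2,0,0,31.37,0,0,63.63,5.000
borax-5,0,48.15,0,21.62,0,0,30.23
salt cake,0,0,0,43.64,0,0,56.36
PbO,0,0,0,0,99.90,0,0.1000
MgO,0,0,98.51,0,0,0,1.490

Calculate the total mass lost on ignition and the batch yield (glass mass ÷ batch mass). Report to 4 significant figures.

LOI loss = 29.75 lb; glass = 242.7 lb; yield = 89.08%

Intermediates are shown (rounded to 4 significant digits) at each printed step; the working math holds full float precision from start to finish — every reported figure takes a single rounding; the derived quantities are rebuilt in exact precision (glass mass, the six compositions, the totals, yield, ignition loss) from the batch weights per 242.7 lb of glass as quoted within the question or the answer.
Each material's LOI contribution:
  zinc white: 34.50 × 0.002000 = 0.06900 lb
  Mg3Si4O10(OH)2: 127.1 × 0.05000 = 6.355 lb
  borax-5: 30.52 × 0.3023 = 9.226 lb
  salt cake: 24.26 × 0.5636 = 13.67 lb
  PbO: 29.41 × 0.001000 = 0.02941 lb
  MgO: 26.71 × 0.01490 = 0.3980 lb
Total LOI = 29.75 lb
Glass = batch − LOI = 272.5 − 29.75 = 242.7 lb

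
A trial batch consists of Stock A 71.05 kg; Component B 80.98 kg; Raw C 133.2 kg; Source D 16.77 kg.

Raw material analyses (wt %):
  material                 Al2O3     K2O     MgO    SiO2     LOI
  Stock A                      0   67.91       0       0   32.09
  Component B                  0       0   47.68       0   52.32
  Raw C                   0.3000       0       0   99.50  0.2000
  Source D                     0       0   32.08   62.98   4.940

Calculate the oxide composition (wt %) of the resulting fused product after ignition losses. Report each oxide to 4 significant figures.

Glass mass = 235.7 kg (batch 302.0 − LOI 66.26).
Composition: Al2O3 0.1695%, K2O 20.47%, MgO 18.66%, SiO2 60.70%

Every computation runs at exact precision in every operation. In-progress results appear rounded to four significant figures in the printout. Each reported result includes exactly one rounding — all derived quantities (the four compositions, yield, the totals, LOI, glass mass) are recomputed starting from the weights per 235.7 kg of glass in full precision, as written in either problem or answer.
Delivered oxide masses:
  Al2O3: 133.2·0.003000 = 0.3996 kg
  K2O: 71.05·0.6791 = 48.25 kg
  MgO: 80.98·0.4768 + 16.77·0.3208 = 43.99 kg
  SiO2: 133.2·0.9950 + 16.77·0.6298 = 143.1 kg
LOI: 71.05·0.3209 + 80.98·0.5232 + 133.2·0.002000 + 16.77·0.04940 = 66.26 kg
Glass mass = batch − LOI = 302.0 − 66.26 = 235.7 kg (consistent with Σ oxide mass)
percent share: oxide ÷ glass, ×100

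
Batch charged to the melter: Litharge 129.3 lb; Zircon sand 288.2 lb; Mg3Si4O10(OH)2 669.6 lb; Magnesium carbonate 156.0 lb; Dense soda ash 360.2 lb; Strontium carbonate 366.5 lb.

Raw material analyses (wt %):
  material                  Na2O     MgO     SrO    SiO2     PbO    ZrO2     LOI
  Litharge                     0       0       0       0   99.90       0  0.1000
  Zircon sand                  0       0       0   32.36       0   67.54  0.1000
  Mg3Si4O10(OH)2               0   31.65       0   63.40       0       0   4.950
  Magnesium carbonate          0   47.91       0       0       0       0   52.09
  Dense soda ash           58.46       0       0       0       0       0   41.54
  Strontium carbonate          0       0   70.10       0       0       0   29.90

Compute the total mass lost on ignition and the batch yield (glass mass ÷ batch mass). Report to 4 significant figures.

LOI loss = 374.0 lb; glass = 1596 lb; yield = 81.01%

The working math keeps full float precision from start to finish. Mid-chain values are printed rounded off to 4 significant figures alongside each step — each reported number is rounded once only — the derived quantities, including totals, net glass mass, yield, LOI, six oxide percentages, are re-derived starting from the weights at 1596 lb of glass at exact precision, as quoted within the problem or the answer.
LOI of each material in turn:
  Litharge: 129.3 × 0.001000 = 0.1293 lb
  Zircon sand: 288.2 × 0.001000 = 0.2882 lb
  Mg3Si4O10(OH)2: 669.6 × 0.04950 = 33.15 lb
  Magnesium carbonate: 156.0 × 0.5209 = 81.26 lb
  Dense soda ash: 360.2 × 0.4154 = 149.6 lb
  Strontium carbonate: 366.5 × 0.2990 = 109.6 lb
Total LOI = 374.0 lb
Glass = batch − LOI = 1970 − 374.0 = 1596 lb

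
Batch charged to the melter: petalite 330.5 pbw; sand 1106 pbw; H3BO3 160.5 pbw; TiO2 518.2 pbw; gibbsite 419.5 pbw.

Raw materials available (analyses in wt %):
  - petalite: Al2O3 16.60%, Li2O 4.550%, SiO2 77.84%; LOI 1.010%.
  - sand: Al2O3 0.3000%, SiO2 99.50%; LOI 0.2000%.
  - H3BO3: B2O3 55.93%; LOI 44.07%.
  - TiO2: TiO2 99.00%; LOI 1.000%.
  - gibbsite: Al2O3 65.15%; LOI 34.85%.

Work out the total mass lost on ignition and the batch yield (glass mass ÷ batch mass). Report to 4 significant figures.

LOI loss = 227.7 pbw; glass = 2307 pbw; yield = 91.02%

The intermediate values are displayed rounded to four significant figures between the steps — the whole derivation carries full precision from first step to last — exactly one rounding is applied to every reported result; the derived quantities are re-derived in full float precision (five oxide percentages, the totals, glass mass, yield, ignition loss) from the batch weights on 2307 pbw of glass, as quoted within problem or answer.
Ignition loss by material:
  petalite: 330.5 × 0.01010 = 3.338 pbw
  sand: 1106 × 0.002000 = 2.212 pbw
  H3BO3: 160.5 × 0.4407 = 70.73 pbw
  TiO2: 518.2 × 0.01000 = 5.182 pbw
  gibbsite: 419.5 × 0.3485 = 146.2 pbw
Total LOI = 227.7 pbw
Glass = batch − LOI = 2535 − 227.7 = 2307 pbw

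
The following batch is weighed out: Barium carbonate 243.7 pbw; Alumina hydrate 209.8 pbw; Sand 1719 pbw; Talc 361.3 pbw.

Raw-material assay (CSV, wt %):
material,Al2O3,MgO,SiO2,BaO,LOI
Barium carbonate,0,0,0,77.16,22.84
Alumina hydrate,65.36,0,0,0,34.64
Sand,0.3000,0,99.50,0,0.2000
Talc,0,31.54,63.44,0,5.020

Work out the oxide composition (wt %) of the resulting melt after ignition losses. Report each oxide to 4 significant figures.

Glass mass = 2384 pbw (batch 2534 − LOI 149.9).
Composition: Al2O3 5.968%, MgO 4.780%, SiO2 81.36%, BaO 7.888%

Every computation holds full precision at each step; mid-chain values appear (rounded to four significant figures) in the printout. A single rounding produces each reported number. Derived quantities, which include yield, the four compositions, LOI, glass mass, totals, are rebuilt in full precision, as set out in question or answer, using the weight values for 2384 pbw of glass.
Delivered oxide masses:
  Al2O3: 209.8·0.6536 + 1719·0.003000 = 142.3 pbw
  MgO: 361.3·0.3154 = 114.0 pbw
  SiO2: 1719·0.9950 + 361.3·0.6344 = 1940 pbw
  BaO: 243.7·0.7716 = 188.0 pbw
LOI: 243.7·0.2284 + 209.8·0.3464 + 1719·0.002000 + 361.3·0.05020 = 149.9 pbw
batch − LOI leaves glass = 2534 − 149.9 = 2384 pbw (the oxide masses sum to this)
percent share: oxide ÷ glass, ×100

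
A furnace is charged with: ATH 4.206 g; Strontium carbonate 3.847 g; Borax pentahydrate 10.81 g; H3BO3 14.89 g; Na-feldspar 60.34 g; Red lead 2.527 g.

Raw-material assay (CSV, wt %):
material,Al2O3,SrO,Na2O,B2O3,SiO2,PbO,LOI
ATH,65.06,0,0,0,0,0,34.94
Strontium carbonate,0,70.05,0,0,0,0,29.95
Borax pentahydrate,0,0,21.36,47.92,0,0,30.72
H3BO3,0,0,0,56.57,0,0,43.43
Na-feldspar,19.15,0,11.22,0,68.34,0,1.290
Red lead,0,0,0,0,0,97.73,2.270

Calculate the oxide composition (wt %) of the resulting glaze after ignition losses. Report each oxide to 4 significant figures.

Mid-chain values are printed rounded to four significant digits when written out; the whole derivation maintains full float precision at every stage — a single rounding yields each reported value — the derived quantities, including yield, the totals, glass mass, the six compositions, LOI, are computed starting from the weights for 83.37 g of glass in full precision precisely as stated by problem or answer.
Delivered oxide masses:
  Al2O3: 4.206·0.6506 + 60.34·0.1915 = 14.29 g
  SrO: 3.847·0.7005 = 2.695 g
  Na2O: 10.81·0.2136 + 60.34·0.1122 = 9.079 g
  B2O3: 10.81·0.4792 + 14.89·0.5657 = 13.60 g
  SiO2: 60.34·0.6834 = 41.24 g
  PbO: 2.527·0.9773 = 2.470 g
LOI: 4.206·0.3494 + 3.847·0.2995 + 10.81·0.3072 + 14.89·0.4343 + 60.34·0.01290 + 2.527·0.02270 = 13.25 g
Glass mass = batch − LOI = 96.62 − 13.25 = 83.37 g (equal to the oxide-mass sum)
each oxide over glass, ×100, is wt %

Glass mass = 83.37 g (batch 96.62 − LOI 13.25).
Composition: Al2O3 17.14%, SrO 3.232%, Na2O 10.89%, B2O3 16.32%, SiO2 49.46%, PbO 2.962%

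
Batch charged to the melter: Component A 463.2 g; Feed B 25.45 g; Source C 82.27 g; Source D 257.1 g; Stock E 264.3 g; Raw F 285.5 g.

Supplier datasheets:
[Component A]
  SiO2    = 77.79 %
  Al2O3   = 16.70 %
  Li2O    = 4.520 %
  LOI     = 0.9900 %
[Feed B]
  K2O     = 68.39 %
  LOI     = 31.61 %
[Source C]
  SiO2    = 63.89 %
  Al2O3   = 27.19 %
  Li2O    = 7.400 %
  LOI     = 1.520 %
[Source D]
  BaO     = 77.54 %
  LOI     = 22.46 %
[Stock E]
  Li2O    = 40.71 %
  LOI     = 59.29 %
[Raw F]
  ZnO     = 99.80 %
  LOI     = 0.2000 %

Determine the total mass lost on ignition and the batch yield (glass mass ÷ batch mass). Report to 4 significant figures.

All arithmetic keeps full precision end to end; the intermediate values are printed, with 4-significant-digit rounding, within the worked lines. Every reported figure undergoes a single rounding. Derived quantities (the six compositions, the yield, ignition loss, glass mass, the totals) are recomputed in full precision using the weight values on 1149 g of glass as they appear in the question or the answer.
Each material's LOI contribution:
  Component A: 463.2 × 0.009900 = 4.586 g
  Feed B: 25.45 × 0.3161 = 8.045 g
  Source C: 82.27 × 0.01520 = 1.251 g
  Source D: 257.1 × 0.2246 = 57.74 g
  Stock E: 264.3 × 0.5929 = 156.7 g
  Raw F: 285.5 × 0.002000 = 0.5710 g
Total LOI = 228.9 g
Glass = batch − LOI = 1378 − 228.9 = 1149 g

LOI loss = 228.9 g; glass = 1149 g; yield = 83.39%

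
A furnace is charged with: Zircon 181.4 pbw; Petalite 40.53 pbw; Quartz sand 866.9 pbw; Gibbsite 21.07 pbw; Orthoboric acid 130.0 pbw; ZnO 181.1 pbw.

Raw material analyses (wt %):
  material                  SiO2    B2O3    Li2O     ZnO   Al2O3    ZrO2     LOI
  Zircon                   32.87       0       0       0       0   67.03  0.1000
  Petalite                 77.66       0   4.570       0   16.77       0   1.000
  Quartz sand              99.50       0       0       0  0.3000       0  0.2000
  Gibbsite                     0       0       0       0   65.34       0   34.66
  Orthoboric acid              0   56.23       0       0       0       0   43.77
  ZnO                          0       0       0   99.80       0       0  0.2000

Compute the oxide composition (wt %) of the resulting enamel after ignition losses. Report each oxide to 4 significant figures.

In-progress results are printed (rounded to four significant figures) alongside each step. Every computation maintains full float precision at all times; each reported number is rounded once only. The derived quantities are recomputed at full float precision (the totals, net glass mass, LOI, yield, the six compositions) from the weighed amounts per 1354 pbw of glass, as set out in problem or answer.
Oxide-by-oxide delivered mass:
  SiO2: 181.4·0.3287 + 40.53·0.7766 + 866.9·0.9950 = 953.7 pbw
  B2O3: 130.0·0.5623 = 73.10 pbw
  Li2O: 40.53·0.04570 = 1.852 pbw
  ZnO: 181.1·0.9980 = 180.7 pbw
  Al2O3: 40.53·0.1677 + 866.9·0.003000 + 21.07·0.6534 = 23.16 pbw
  ZrO2: 181.4·0.6703 = 121.6 pbw
LOI: 181.4·0.001000 + 40.53·0.01000 + 866.9·0.002000 + 21.07·0.3466 + 130.0·0.4377 + 181.1·0.002000 = 66.89 pbw
batch − LOI leaves glass = 1421 − 66.89 = 1354 pbw (= Σ oxide masses)
percent by weight: oxide/glass ×100

Glass mass = 1354 pbw (batch 1421 − LOI 66.89).
Composition: SiO2 70.43%, B2O3 5.398%, Li2O 0.1368%, ZnO 13.35%, Al2O3 1.711%, ZrO2 8.979%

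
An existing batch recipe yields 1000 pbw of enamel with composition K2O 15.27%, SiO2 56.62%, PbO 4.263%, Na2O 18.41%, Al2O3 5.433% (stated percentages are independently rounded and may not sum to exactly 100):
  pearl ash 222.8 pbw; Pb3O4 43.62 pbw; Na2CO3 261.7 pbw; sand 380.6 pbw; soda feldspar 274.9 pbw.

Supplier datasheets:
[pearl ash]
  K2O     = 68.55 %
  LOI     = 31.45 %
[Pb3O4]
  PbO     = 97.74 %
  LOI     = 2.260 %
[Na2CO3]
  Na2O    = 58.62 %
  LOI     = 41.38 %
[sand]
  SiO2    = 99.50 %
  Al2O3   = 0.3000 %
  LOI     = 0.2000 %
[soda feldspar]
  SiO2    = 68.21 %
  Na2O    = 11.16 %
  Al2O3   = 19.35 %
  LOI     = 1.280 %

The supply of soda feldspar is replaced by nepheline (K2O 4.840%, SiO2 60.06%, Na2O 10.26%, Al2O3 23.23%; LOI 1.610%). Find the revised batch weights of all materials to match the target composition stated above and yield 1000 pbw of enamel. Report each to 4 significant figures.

The working math holds exact precision end to end — intermediates are printed with 4-significant-figure rounding between the steps; each reported number is rounded only once. The derived quantities are re-derived from the weighed amounts for 1000 pbw of glass at full float precision (five oxide percentages, ignition loss, yield, the totals, net glass mass) as given in either problem or answer.
Target masses of each oxide per 1000 pbw enamel:
  K2O: 15.27% × 1000 = 152.7 pbw
  SiO2: 56.62% × 1000 = 566.2 pbw
  PbO: 4.263% × 1000 = 42.63 pbw
  Na2O: 18.41% × 1000 = 184.1 pbw
  Al2O3: 5.433% × 1000 = 54.33 pbw
Checking each oxide sum given the weights on record, relative to the basis at hand (target by target, the sums agree once rounding is allowed for):
  K2O: 206.6·0.6855 + 228.3·0.04840 = 152.7 pbw (target 152.7 pbw)
  SiO2: 431.2·0.9950 + 228.3·0.6006 = 566.2 pbw (target 566.2 pbw)
  PbO: 43.62·0.9774 = 42.63 pbw (target 42.63 pbw)
  Na2O: 274.1·0.5862 + 228.3·0.1026 = 184.1 pbw (target 184.1 pbw)
  Al2O3: 431.2·0.003000 + 228.3·0.2323 = 54.33 pbw (target 54.33 pbw)
Glass-mass bookkeeping: batch Σ − ignition loss = 999.9 pbw (oxide target masses add up to 1000 pbw; against the stated basis, 1000 pbw — any gap is answer rounding).
Summing the batch: Σ batch = 1184 pbw; Σ batch·LOI gives LOI loss = 183.9 pbw; the yield ratio, glass ÷ batch: 84.46%.

Revised batch per 1000 pbw enamel:
  pearl ash: 206.6 pbw
  Pb3O4: 43.62 pbw
  Na2CO3: 274.1 pbw
  sand: 431.2 pbw
  nepheline: 228.3 pbw
Total batch = 1184 pbw; LOI loss = 183.9 pbw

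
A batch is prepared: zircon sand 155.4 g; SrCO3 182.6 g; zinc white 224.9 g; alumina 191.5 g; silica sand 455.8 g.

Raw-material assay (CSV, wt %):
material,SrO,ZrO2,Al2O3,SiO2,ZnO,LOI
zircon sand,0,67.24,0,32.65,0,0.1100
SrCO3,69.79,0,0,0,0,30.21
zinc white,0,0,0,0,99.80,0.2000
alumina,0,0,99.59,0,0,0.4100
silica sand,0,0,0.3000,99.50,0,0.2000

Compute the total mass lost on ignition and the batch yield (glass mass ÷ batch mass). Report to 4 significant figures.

Each numeric step keeps full precision throughout — values along the way appear (rounded to four significant digits) in the printout; each reported figure takes a single rounding. The derived quantities are carried at full precision (totals, ignition loss, net glass mass, yield, the five compositions) starting from the weights at 1153 g of glass, as they appear in the problem or the answer.
Loss on ignition, line by line:
  zircon sand: 155.4 × 0.001100 = 0.1709 g
  SrCO3: 182.6 × 0.3021 = 55.16 g
  zinc white: 224.9 × 0.002000 = 0.4498 g
  alumina: 191.5 × 0.004100 = 0.7852 g
  silica sand: 455.8 × 0.002000 = 0.9116 g
Total LOI = 57.48 g
Glass = batch − LOI = 1210 − 57.48 = 1153 g

LOI loss = 57.48 g; glass = 1153 g; yield = 95.25%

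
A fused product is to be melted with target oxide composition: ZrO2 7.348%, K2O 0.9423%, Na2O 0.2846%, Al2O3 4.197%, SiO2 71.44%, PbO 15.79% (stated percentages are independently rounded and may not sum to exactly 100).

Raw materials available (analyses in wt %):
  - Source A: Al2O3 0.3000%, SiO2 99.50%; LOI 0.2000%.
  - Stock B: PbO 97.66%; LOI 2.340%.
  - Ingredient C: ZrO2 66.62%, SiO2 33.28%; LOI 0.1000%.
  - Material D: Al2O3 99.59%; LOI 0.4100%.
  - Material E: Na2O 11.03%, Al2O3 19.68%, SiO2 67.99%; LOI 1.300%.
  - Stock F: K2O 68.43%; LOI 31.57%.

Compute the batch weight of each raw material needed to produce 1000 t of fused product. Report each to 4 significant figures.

Batch per 1000 t fused product:
  Source A: 663.5 t
  Stock B: 161.7 t
  Ingredient C: 110.3 t
  Material D: 35.05 t
  Material E: 25.80 t
  Stock F: 13.77 t
Total batch = 1010 t; LOI loss = 10.05 t; yield = 99.01%

Mid-chain values are printed, rounded to four significant figures, as written — every computation carries full precision in every operation. A single rounding yields each reported figure; all derived quantities are recomputed from the batch weights on 1000 t of glass at exact precision (LOI, totals, the six compositions, yield, glass mass), as quoted within either problem or answer.
Target masses of each oxide per 1000 t fused product:
  ZrO2: 7.348% × 1000 = 73.48 t
  K2O: 0.9423% × 1000 = 9.423 t
  Na2O: 0.2846% × 1000 = 2.846 t
  Al2O3: 4.197% × 1000 = 41.97 t
  SiO2: 71.44% × 1000 = 714.4 t
  PbO: 15.79% × 1000 = 157.9 t
Oxide-by-oxide audit given the weights on record, versus the basis set out (oxide sums agree with the targets given rounding of the digits):
  ZrO2: 110.3·0.6662 = 73.48 t (target 73.48 t)
  K2O: 13.77·0.6843 = 9.423 t (target 9.423 t)
  Na2O: 25.80·0.1103 = 2.846 t (target 2.846 t)
  Al2O3: 663.5·0.003000 + 35.05·0.9959 + 25.80·0.1968 = 41.97 t (target 41.97 t)
  SiO2: 663.5·0.9950 + 110.3·0.3328 + 25.80·0.6799 = 714.4 t (target 714.4 t)
  PbO: 161.7·0.9766 = 157.9 t (target 157.9 t)
The glass-mass cross-check: batch Σ − ignition loss = 1000 t (targets for the oxides total 1000 t; with the basis standing at 1000 t — a pure rounding effect).
Whole-batch sum: Σ batch = 1010 t; loss to ignition Σ batch·LOI = 10.05 t; as yield: glass ÷ batch → 99.01%.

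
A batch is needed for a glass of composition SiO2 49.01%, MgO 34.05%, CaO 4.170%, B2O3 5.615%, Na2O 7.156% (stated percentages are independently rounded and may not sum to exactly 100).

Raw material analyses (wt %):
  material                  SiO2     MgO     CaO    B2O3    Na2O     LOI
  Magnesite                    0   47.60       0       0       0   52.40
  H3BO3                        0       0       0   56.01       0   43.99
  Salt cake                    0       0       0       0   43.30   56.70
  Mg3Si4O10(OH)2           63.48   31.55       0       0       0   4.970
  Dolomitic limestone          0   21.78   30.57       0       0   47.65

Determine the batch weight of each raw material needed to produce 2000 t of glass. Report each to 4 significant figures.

Batch per 2000 t glass:
  Magnesite: 282.4 t
  H3BO3: 200.5 t
  Salt cake: 330.5 t
  Mg3Si4O10(OH)2: 1544 t
  Dolomitic limestone: 272.8 t
Total batch = 2630 t; LOI loss = 630.3 t; yield = 76.04%

Values along the way are printed rounded to four significant digits at each printed step — all internal work runs at full precision from start to finish — every reported figure is rounded a single time. All derived quantities are rebuilt at full precision (five oxide percentages, LOI, the totals, glass mass, the yield) from the batch weights per 2000 t of glass as quoted within question or answer.
Target masses of each oxide per 2000 t glass:
  SiO2: 49.01% × 2000 = 980.2 t
  MgO: 34.05% × 2000 = 681.0 t
  CaO: 4.170% × 2000 = 83.40 t
  B2O3: 5.615% × 2000 = 112.3 t
  Na2O: 7.156% × 2000 = 143.1 t
A balance pass over the oxides, with the batch weights as given, relative to the basis at hand (summed amounts equal target values net of answer rounding effects):
  SiO2: 1544·0.6348 = 980.1 t (target 980.2 t)
  MgO: 282.4·0.4760 + 1544·0.3155 + 272.8·0.2178 = 681.0 t (target 681.0 t)
  CaO: 272.8·0.3057 = 83.39 t (target 83.40 t)
  B2O3: 200.5·0.5601 = 112.3 t (target 112.3 t)
  Na2O: 330.5·0.4330 = 143.1 t (target 143.1 t)
Glass-mass bookkeeping: batch Σ − ignition loss = 2000 t (the targets, summed, come to 2000 t; stated basis 2000 t — differing by rounding only).
Batch total: Σ batch = 2630 t; LOI removed, Σ of batch·LOI: 630.3 t; yield = glass ÷ total batch = 76.04%.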